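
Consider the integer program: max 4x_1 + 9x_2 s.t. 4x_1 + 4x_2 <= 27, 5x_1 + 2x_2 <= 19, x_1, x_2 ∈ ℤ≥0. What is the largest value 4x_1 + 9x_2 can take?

(x_1,x_2)=(0,6): 4·0+4·6=24≤27, 5·0+2·6=12≤19, objective 54.
(x_1,x_2)=(1,5): 4·1+4·5=24≤27, 5·1+2·5=15≤19, objective 49.
(x_1,x_2)=(0,5): 4·0+4·5=20≤27, 5·0+2·5=10≤19, objective 45.
Maximum is 54 at (x_1,x_2)=(0,6).

54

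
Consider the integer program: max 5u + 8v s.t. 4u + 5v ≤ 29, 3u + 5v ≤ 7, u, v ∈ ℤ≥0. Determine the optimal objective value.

10

The continuous relaxation peaks at (2.33, 0) with value 11.67; rounding to a feasible lattice point costs some objective.
(u,v)=(2,0): 4·2+5·0=8≤29, 3·2+5·0=6≤7, objective 10.
(u,v)=(1,0): 4·1+5·0=4≤29, 3·1+5·0=3≤7, objective 5.
Maximum is 10 at (u,v)=(2,0).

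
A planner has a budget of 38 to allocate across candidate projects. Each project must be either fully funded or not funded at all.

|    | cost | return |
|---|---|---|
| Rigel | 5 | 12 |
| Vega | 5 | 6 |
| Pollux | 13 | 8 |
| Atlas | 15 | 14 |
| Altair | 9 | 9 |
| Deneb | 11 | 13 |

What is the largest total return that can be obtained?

Rigel + Vega + Atlas + Deneb: cost 5 + 5 + 15 + 11 = 36 ≤ 38, return 12 + 6 + 14 + 13 = 45.
Rigel + Pollux + Altair + Deneb: cost 5 + 13 + 9 + 11 = 38 ≤ 38, return 12 + 8 + 9 + 13 = 42.
Rigel + Vega + Atlas + Altair: cost 5 + 5 + 15 + 9 = 34 ≤ 38, return 12 + 6 + 14 + 9 = 41.
Best is Rigel, Vega, Atlas, and Deneb with total return 45.

45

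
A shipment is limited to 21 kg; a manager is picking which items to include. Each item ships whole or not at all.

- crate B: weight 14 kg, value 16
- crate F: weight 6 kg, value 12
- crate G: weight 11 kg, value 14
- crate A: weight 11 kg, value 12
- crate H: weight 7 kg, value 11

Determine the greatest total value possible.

Allowing fractional choices, the relaxed optimum would be about 33.2, but items are indivisible.
crate B + crate H: weight 14 + 7 = 21 ≤ 21, value 16 + 11 = 27.
crate B + crate F: weight 14 + 6 = 20 ≤ 21, value 16 + 12 = 28.
Best is crate B and crate F with total value 28.

28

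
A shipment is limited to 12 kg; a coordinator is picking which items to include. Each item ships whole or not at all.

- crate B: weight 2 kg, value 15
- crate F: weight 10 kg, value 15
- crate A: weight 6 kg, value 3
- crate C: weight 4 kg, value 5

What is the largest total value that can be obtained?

30

crate B + crate A + crate C: weight 2 + 6 + 4 = 12 ≤ 12, value 15 + 3 + 5 = 23.
crate B + crate F: weight 2 + 10 = 12 ≤ 12, value 15 + 15 = 30.
Best is crate B and crate F with total value 30.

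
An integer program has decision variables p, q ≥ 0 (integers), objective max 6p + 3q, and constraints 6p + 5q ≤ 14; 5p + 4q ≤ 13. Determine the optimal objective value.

12

(p,q)=(2,0): 6·2+5·0=12≤14, 5·2+4·0=10≤13, objective 12.
(p,q)=(1,1): 6·1+5·1=11≤14, 5·1+4·1=9≤13, objective 9.
(p,q)=(1,0): 6·1+5·0=6≤14, 5·1+4·0=5≤13, objective 6.
The best lattice point is (2,0), giving 12.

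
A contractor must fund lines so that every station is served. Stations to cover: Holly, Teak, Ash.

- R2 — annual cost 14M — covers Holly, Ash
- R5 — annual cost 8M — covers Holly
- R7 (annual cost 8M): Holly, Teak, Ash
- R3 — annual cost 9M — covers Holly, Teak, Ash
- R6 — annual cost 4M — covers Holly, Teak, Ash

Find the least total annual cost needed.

4

R6 alone covers Holly, Teak, Ash — every station.
Total annual cost: 4.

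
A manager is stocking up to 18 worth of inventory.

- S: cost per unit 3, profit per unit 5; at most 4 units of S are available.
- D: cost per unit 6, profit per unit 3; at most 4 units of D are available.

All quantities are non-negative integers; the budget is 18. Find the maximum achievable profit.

4×S and 1×D: cost 18 ≤ 18, profit 4·5 + 1·3 = 23.
4×S: cost 12 ≤ 18, profit 4·5 = 20.
Best is 23.

23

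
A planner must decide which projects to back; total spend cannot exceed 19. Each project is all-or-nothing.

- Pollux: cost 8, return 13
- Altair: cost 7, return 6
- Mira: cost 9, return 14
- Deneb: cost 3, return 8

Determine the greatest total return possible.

Allowing fractional choices, the relaxed optimum would be about 33.4, but projects are indivisible.
Pollux + Mira: cost 8 + 9 = 17 ≤ 19, return 13 + 14 = 27.
Altair + Mira + Deneb: cost 7 + 9 + 3 = 19 ≤ 19, return 6 + 14 + 8 = 28.
Best is Altair, Mira, and Deneb with total return 28.

28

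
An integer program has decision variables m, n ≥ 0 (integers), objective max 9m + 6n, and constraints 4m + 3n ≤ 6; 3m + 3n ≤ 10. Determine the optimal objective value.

12

Relaxing integrality, the LP optimum is 13.50 at (m,n) = (1.5, 0), which is not an integer point.
(m,n)=(0,2): 4·0+3·2=6≤6, 3·0+3·2=6≤10, objective 12.
(m,n)=(1,0): 4·1+3·0=4≤6, 3·1+3·0=3≤10, objective 9.
(m,n)=(0,1): 4·0+3·1=3≤6, 3·0+3·1=3≤10, objective 6.
(m,n)=(0,0): 4·0+3·0=0≤6, 3·0+3·0=0≤10, objective 0.
Maximum is 12 at (m,n)=(0,2).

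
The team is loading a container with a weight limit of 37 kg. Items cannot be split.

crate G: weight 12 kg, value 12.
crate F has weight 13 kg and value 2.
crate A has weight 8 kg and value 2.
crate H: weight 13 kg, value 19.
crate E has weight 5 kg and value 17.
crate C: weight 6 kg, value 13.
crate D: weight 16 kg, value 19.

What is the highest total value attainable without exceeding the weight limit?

61

Allowing fractional choices, the relaxed optimum would be about 64.4, but items are indivisible.
crate G + crate H + crate E + crate C: weight 12 + 13 + 5 + 6 = 36 ≤ 37, value 12 + 19 + 17 + 13 = 61.
crate A + crate H + crate E + crate C: weight 8 + 13 + 5 + 6 = 32 ≤ 37, value 2 + 19 + 17 + 13 = 51.
crate H + crate E + crate D: weight 13 + 5 + 16 = 34 ≤ 37, value 19 + 17 + 19 = 55.
Best is crate G, crate H, crate E, and crate C with total value 61.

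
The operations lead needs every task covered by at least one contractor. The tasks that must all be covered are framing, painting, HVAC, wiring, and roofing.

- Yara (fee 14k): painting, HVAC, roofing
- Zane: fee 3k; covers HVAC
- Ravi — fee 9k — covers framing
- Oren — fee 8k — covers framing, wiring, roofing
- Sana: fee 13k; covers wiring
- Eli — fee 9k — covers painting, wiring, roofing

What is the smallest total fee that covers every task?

Choose Zane, Oren, and Eli: together they cover framing, painting, HVAC, wiring, roofing — every task.
Total fee: 3 + 8 + 9 = 20.
No cover costs less than 20.

20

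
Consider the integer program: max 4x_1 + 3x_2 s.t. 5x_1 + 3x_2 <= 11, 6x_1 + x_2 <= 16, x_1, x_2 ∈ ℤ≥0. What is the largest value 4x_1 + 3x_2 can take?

10

The continuous relaxation peaks at (0, 3.67) with value 11.00; rounding to a feasible lattice point costs some objective.
(x_1,x_2)=(1,2): 5·1+3·2=11≤11, 6·1+1·2=8≤16, objective 10.
(x_1,x_2)=(0,3): 5·0+3·3=9≤11, 6·0+1·3=3≤16, objective 9.
No feasible integer point exceeds 10.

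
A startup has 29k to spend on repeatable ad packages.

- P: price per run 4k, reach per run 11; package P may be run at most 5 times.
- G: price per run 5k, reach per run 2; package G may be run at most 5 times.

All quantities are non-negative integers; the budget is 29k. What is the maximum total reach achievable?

57

5×P: price 20 ≤ 29, reach 5·11 = 55.
5×P and 1×G: price 25 ≤ 29, reach 5·11 + 1·2 = 57.
Best is 57.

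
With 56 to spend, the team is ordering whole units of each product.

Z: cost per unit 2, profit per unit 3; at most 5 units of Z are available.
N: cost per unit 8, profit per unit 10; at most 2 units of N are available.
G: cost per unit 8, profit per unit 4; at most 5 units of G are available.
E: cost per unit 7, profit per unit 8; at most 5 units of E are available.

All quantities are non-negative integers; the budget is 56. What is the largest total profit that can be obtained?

67

This is a bounded integer knapsack.
Take 5×Z, 2×N, and 4×E: cost 54 ≤ 56, profit 5·3 + 2·10 + 4·8 = 67.
Z has the best ratio (3/2) and is taken to its limit of 5; remaining capacity is filled optimally with the others.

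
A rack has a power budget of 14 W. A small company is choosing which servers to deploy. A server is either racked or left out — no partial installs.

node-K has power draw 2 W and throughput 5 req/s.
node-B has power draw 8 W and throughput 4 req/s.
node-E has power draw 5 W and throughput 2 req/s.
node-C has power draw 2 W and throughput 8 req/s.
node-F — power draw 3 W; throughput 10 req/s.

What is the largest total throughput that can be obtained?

This is an integer program with binary decision variables.
node-K + node-E + node-C + node-F: power draw 2 + 5 + 2 + 3 = 12 ≤ 14, throughput 5 + 2 + 8 + 10 = 25.
node-K + node-C + node-F: power draw 2 + 2 + 3 = 7 ≤ 14, throughput 5 + 8 + 10 = 23.
Best is node-K, node-E, node-C, and node-F with total throughput 25.

25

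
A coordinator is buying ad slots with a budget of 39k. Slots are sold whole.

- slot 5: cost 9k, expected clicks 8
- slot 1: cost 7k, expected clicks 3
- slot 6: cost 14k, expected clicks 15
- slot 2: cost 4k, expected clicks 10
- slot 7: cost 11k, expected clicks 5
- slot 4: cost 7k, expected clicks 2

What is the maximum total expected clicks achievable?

slot 5 + slot 6 + slot 2 + slot 7: cost 9 + 14 + 4 + 11 = 38 ≤ 39, expected clicks 8 + 15 + 10 + 5 = 38.
slot 5 + slot 6 + slot 2 + slot 4: cost 9 + 14 + 4 + 7 = 34 ≤ 39, expected clicks 8 + 15 + 10 + 2 = 35.
slot 5 + slot 1 + slot 6 + slot 2: cost 9 + 7 + 14 + 4 = 34 ≤ 39, expected clicks 8 + 3 + 15 + 10 = 36.
Best is slot 5, slot 6, slot 2, and slot 7 with total expected clicks 38.

38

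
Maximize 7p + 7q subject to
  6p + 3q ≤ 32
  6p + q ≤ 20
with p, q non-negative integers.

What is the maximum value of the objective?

70

Relaxing integrality, the LP optimum is 74.67 at (p,q) = (0, 10.7), which is not an integer point.
(p,q)=(0,10) is feasible, giving 70.
(p,q)=(0,9) is feasible, giving 63.
Maximum is 70 at (p,q)=(0,10).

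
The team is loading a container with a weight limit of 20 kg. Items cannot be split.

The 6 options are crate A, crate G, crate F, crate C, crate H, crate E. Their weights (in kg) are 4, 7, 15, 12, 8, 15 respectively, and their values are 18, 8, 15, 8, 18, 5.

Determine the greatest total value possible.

44

crate A + crate G + crate H: weight 4 + 7 + 8 = 19 ≤ 20, value 18 + 8 + 18 = 44.
crate A + crate H: weight 4 + 8 = 12 ≤ 20, value 18 + 18 = 36.
Best is crate A, crate G, and crate H with total value 44.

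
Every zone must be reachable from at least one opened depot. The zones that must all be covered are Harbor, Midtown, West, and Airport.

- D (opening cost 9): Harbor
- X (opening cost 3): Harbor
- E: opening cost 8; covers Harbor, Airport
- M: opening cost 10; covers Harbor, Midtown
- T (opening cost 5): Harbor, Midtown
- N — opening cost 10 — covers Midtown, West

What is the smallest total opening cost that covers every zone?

The greedy cost-per-new-zone heuristic would pick T, E, and N for 23, but a cheaper cover exists.
Choose E and N: together they cover Harbor, Midtown, West, Airport — every zone.
Total opening cost: 8 + 10 = 18.
No cover costs less than 18.

18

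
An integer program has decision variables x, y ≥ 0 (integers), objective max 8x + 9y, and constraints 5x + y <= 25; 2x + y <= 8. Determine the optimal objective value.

(x,y)=(0,8): 5·0+1·8=8≤25, 2·0+1·8=8≤8, objective 72.
(x,y)=(0,7): 5·0+1·7=7≤25, 2·0+1·7=7≤8, objective 63.
The best lattice point is (0,8), giving 72.

72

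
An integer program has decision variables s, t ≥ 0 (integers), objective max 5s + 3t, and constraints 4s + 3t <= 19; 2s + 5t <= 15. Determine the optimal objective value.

23

Relaxing integrality, the LP optimum is 23.75 at (s,t) = (4.75, 0), which is not an integer point.
(s,t)=(4,1): 4·4+3·1=19≤19, 2·4+5·1=13≤15, objective 23.
(s,t)=(4,0): 4·4+3·0=16≤19, 2·4+5·0=8≤15, objective 20.
(s,t)=(3,1): 4·3+3·1=15≤19, 2·3+5·1=11≤15, objective 18.
The best lattice point is (4,1), giving 23.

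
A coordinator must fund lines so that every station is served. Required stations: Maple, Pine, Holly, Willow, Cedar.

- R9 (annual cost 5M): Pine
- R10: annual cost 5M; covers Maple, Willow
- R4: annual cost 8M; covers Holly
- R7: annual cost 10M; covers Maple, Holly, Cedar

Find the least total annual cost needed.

Choose R9, R10, and R7: together they cover Maple, Pine, Holly, Willow, Cedar — every station.
Total annual cost: 5 + 5 + 10 = 20.
No cover costs less than 20.

20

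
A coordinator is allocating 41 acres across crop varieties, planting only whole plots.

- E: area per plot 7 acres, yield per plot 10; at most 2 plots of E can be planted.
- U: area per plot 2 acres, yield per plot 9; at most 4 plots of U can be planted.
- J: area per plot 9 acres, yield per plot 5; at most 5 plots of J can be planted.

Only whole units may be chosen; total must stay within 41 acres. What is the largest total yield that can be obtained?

2×E, 4×U, and 1×J: area 31 ≤ 41, yield 2·10 + 4·9 + 1·5 = 61.
2×E, 4×U, and 2×J: area 40 ≤ 41, yield 2·10 + 4·9 + 2·5 = 66.
Best is 66.

66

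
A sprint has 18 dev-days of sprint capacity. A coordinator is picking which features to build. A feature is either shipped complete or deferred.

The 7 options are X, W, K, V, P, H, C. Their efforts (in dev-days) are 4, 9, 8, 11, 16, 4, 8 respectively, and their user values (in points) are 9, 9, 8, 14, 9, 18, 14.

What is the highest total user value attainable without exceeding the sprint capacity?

Take X, H, and C: effort 4 + 4 + 8 = 16 ≤ 18, user value 9 + 18 + 14 = 41.
No other feasible combination does better.

41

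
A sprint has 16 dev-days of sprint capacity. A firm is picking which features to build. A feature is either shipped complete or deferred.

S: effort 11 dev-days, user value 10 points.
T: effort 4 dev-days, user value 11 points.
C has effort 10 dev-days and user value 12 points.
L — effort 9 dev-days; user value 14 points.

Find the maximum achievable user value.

25

This is a 0-1 knapsack instance.
Allowing fractional choices, the relaxed optimum would be about 28.6, but features are indivisible.
S + T: effort 11 + 4 = 15 ≤ 16, user value 10 + 11 = 21.
T + C: effort 4 + 10 = 14 ≤ 16, user value 11 + 12 = 23.
T + L: effort 4 + 9 = 13 ≤ 16, user value 11 + 14 = 25.
Best is T and L with total user value 25.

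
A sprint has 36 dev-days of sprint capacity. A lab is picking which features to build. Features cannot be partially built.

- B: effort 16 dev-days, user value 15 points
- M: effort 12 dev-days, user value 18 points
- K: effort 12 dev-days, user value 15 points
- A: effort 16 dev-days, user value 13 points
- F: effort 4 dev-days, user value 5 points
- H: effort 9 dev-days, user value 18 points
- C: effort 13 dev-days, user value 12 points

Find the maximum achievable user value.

Allowing fractional choices, the relaxed optimum would be about 54.8, but features are indivisible.
K + H + C: effort 12 + 9 + 13 = 34 ≤ 36, user value 15 + 18 + 12 = 45.
M + K + H: effort 12 + 12 + 9 = 33 ≤ 36, user value 18 + 15 + 18 = 51.
M + H + C: effort 12 + 9 + 13 = 34 ≤ 36, user value 18 + 18 + 12 = 48.
Best is M, K, and H with total user value 51.

51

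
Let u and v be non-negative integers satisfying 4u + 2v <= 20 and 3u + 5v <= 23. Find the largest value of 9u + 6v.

The continuous relaxation peaks at (3.86, 2.29) with value 48.43; rounding to a feasible lattice point costs some objective.
(u,v)=(4,2): 4·4+2·2=20≤20, 3·4+5·2=22≤23, objective 48.
(u,v)=(4,1): 4·4+2·1=18≤20, 3·4+5·1=17≤23, objective 42.
(u,v)=(3,2): 4·3+2·2=16≤20, 3·3+5·2=19≤23, objective 39.
(u,v)=(2,3): 4·2+2·3=14≤20, 3·2+5·3=21≤23, objective 36.
Maximum is 48 at (u,v)=(4,2).

48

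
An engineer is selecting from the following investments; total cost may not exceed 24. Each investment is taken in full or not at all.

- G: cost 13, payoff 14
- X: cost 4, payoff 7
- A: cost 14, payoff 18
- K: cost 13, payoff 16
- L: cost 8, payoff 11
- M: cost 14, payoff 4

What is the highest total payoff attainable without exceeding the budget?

29

K + L: cost 13 + 8 = 21 ≤ 24, payoff 16 + 11 = 27.
A + L: cost 14 + 8 = 22 ≤ 24, payoff 18 + 11 = 29.
X + A: cost 4 + 14 = 18 ≤ 24, payoff 7 + 18 = 25.
Best is A and L with total payoff 29.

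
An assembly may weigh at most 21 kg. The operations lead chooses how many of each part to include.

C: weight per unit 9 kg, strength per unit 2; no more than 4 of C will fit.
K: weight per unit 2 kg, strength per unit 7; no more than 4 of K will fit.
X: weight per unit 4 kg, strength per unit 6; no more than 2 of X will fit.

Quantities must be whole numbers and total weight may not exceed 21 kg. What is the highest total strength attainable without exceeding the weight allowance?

4×K and 2×X: weight 16 ≤ 21, strength 4·7 + 2·6 = 40.
1×C, 4×K, and 1×X: weight 21 ≤ 21, strength 1·2 + 4·7 + 1·6 = 36.
Best is 40.

40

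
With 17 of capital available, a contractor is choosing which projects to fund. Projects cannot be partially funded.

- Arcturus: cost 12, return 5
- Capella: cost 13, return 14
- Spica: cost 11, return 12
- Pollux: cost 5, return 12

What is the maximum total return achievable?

24

This is an integer program with binary decision variables.
Capella: cost 13 ≤ 17, return 14.
Arcturus + Pollux: cost 12 + 5 = 17 ≤ 17, return 5 + 12 = 17.
Spica + Pollux: cost 11 + 5 = 16 ≤ 17, return 12 + 12 = 24.
Best is Spica and Pollux with total return 24.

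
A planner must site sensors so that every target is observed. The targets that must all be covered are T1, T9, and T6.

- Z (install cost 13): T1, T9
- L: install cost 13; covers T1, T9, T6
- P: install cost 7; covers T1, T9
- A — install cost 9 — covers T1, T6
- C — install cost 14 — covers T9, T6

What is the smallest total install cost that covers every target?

13

The greedy cost-per-new-target heuristic would pick P and A for 16, but a cheaper cover exists.
L alone covers T1, T9, T6 — every target.
Total install cost: 13.
No cover costs less than 13.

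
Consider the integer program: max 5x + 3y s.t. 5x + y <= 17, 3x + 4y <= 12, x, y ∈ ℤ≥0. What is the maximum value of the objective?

15

Relaxing integrality, the LP optimum is 18.06 at (x,y) = (3.29, 0.529), which is not an integer point.
(x,y)=(3,0): 5·3+1·0=15≤17, 3·3+4·0=9≤12, objective 15.
(x,y)=(2,1): 5·2+1·1=11≤17, 3·2+4·1=10≤12, objective 13.
The best lattice point is (3,0), giving 15.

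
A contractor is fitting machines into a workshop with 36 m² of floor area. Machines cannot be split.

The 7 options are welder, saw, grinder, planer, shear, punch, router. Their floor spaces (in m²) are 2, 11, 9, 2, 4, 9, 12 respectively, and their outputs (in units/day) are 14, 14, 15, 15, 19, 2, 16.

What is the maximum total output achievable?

79

Take welder, grinder, planer, shear, and router: floor space 2 + 9 + 2 + 4 + 12 = 29 ≤ 36, output 14 + 15 + 15 + 19 + 16 = 79.
No other feasible combination does better.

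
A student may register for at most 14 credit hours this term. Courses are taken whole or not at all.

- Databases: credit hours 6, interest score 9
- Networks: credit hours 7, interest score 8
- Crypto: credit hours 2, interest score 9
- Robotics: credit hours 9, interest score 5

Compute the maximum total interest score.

Take Databases and Crypto: credit hours 6 + 2 = 8 ≤ 14, interest score 9 + 9 = 18.
No other feasible combination does better.

18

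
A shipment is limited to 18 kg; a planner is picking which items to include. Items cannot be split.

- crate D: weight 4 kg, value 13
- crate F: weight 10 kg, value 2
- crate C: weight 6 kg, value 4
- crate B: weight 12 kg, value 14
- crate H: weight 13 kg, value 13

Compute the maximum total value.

crate D + crate H: weight 4 + 13 = 17 ≤ 18, value 13 + 13 = 26.
crate D + crate B: weight 4 + 12 = 16 ≤ 18, value 13 + 14 = 27.
Best is crate D and crate B with total value 27.

27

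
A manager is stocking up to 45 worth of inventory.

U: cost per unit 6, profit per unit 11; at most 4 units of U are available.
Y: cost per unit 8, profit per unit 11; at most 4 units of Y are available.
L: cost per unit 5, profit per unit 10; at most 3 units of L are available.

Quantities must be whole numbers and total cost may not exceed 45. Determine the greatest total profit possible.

76

4×U, 2×Y, and 1×L: cost 45 ≤ 45, profit 4·11 + 2·11 + 1·10 = 76.
3×U, 2×Y, and 2×L: cost 44 ≤ 45, profit 3·11 + 2·11 + 2·10 = 75.
Best is 76.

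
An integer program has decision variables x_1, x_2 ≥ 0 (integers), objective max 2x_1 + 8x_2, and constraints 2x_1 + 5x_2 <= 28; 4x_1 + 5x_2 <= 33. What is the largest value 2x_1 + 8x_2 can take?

42

The continuous relaxation peaks at (0, 5.6) with value 44.80; rounding to a feasible lattice point costs some objective.
(x_1,x_2)=(1,5): 2·1+5·5=27≤28, 4·1+5·5=29≤33, objective 42.
(x_1,x_2)=(0,5): 2·0+5·5=25≤28, 4·0+5·5=25≤33, objective 40.
(x_1,x_2)=(2,4): 2·2+5·4=24≤28, 4·2+5·4=28≤33, objective 36.
(x_1,x_2)=(1,4): 2·1+5·4=22≤28, 4·1+5·4=24≤33, objective 34.
No feasible integer point exceeds 42.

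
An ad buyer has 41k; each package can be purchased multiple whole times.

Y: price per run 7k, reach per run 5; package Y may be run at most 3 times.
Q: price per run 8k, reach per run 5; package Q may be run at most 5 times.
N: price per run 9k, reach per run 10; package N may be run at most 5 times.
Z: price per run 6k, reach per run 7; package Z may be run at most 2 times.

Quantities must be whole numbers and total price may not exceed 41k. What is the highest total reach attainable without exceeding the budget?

Take 3×N and 2×Z: price 39 ≤ 41, reach 3·10 + 2·7 = 44.
Z has the best ratio (7/6) and is taken to its limit of 2; remaining capacity is filled optimally with the others.

44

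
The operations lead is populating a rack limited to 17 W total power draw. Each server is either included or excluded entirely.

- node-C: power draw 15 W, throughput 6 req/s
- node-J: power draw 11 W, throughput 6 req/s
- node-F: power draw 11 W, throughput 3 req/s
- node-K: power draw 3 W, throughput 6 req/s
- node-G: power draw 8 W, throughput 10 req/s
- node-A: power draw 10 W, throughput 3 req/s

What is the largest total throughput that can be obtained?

Take node-K and node-G: power draw 3 + 8 = 11 ≤ 17, throughput 6 + 10 = 16.
No other feasible combination does better.

16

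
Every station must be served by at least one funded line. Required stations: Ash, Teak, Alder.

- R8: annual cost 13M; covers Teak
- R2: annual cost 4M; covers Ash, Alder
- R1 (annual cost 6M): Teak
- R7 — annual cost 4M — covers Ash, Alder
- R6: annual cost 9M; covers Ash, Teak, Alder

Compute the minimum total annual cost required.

9

The greedy cost-per-new-station heuristic would pick R2 and R1 for 10, but a cheaper cover exists.
R6 alone covers Ash, Teak, Alder — every station.
Total annual cost: 9.
No cover costs less than 9.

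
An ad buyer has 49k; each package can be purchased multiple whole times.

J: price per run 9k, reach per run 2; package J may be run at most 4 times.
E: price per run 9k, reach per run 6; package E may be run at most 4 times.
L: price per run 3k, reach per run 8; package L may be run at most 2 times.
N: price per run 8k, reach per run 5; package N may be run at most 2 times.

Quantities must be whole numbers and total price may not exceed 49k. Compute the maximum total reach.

44

4×E and 2×L: price 42 ≤ 49, reach 4·6 + 2·8 = 40.
3×E, 2×L, and 2×N: price 49 ≤ 49, reach 3·6 + 2·8 + 2·5 = 44.
Best is 44.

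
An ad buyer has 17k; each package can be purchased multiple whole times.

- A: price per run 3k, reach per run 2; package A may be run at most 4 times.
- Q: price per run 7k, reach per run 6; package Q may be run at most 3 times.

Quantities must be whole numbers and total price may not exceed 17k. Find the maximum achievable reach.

This is a bounded integer knapsack.
Take 1×A and 2×Q: price 17 ≤ 17, reach 1·2 + 2·6 = 14.
No other integer combination yields more.

14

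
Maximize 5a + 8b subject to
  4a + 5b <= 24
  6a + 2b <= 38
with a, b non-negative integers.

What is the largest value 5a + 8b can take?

The continuous relaxation peaks at (0, 4.8) with value 38.40; rounding to a feasible lattice point costs some objective.
(a,b)=(1,4): 4·1+5·4=24≤24, 6·1+2·4=14≤38, objective 37.
(a,b)=(2,3): 4·2+5·3=23≤24, 6·2+2·3=18≤38, objective 34.
(a,b)=(0,4): 4·0+5·4=20≤24, 6·0+2·4=8≤38, objective 32.
No feasible integer point exceeds 37.

37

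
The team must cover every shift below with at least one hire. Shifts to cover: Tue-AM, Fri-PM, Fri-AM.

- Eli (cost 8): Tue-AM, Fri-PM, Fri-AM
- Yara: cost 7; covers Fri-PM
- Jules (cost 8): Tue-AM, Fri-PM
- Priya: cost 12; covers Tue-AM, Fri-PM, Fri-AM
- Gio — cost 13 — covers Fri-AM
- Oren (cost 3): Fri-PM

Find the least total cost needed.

8

Eli alone covers Tue-AM, Fri-PM, Fri-AM — every shift.
Total cost: 8.
No cover costs less than 8.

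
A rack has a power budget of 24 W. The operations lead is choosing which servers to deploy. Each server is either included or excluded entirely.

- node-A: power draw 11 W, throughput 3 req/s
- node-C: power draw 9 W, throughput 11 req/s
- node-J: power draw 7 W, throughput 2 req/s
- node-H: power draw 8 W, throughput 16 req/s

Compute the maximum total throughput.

node-C + node-H: power draw 9 + 8 = 17 ≤ 24, throughput 11 + 16 = 27.
node-A + node-H: power draw 11 + 8 = 19 ≤ 24, throughput 3 + 16 = 19.
node-C + node-J + node-H: power draw 9 + 7 + 8 = 24 ≤ 24, throughput 11 + 2 + 16 = 29.
Best is node-C, node-J, and node-H with total throughput 29.

29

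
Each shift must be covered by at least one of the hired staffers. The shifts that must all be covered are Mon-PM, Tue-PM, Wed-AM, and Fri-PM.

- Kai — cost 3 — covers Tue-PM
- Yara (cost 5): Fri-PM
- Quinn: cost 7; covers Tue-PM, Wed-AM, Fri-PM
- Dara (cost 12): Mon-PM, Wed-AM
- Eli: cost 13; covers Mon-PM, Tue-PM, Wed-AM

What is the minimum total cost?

This is an integer covering problem.
The greedy cost-per-new-shift heuristic would pick Quinn and Dara for 19, but a cheaper cover exists.
Choose Yara and Eli: together they cover Mon-PM, Tue-PM, Wed-AM, Fri-PM — every shift.
Total cost: 5 + 13 = 18.
No cover costs less than 18.

18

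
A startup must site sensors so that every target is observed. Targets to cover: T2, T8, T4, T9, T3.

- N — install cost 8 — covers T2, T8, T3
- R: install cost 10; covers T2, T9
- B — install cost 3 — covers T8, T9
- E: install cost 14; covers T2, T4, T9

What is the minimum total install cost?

This is a weighted set-cover instance.
The greedy cost-per-new-target heuristic would pick B, N, and E for 25, but a cheaper cover exists.
Choose N and E: together they cover T2, T8, T4, T9, T3 — every target.
Total install cost: 8 + 14 = 22.
No cover costs less than 22.

22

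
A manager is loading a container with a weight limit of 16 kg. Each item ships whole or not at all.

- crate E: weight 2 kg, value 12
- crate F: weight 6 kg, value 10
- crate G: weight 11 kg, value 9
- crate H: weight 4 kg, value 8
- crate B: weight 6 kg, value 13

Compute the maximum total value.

35

Take crate E, crate F, and crate B: weight 2 + 6 + 6 = 14 ≤ 16, value 12 + 10 + 13 = 35.
No other feasible combination does better.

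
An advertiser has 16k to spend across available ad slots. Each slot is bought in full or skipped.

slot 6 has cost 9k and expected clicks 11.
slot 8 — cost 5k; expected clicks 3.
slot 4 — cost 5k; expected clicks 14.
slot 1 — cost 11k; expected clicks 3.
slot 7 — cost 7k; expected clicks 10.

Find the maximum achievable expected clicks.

25

Take slot 6 and slot 4: cost 9 + 5 = 14 ≤ 16, expected clicks 11 + 14 = 25.
No other feasible combination does better.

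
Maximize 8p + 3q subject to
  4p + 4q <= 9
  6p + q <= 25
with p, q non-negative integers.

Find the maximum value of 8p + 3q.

16

(p,q)=(2,0): 4·2+4·0=8≤9, 6·2+1·0=12≤25, objective 16.
(p,q)=(1,1): 4·1+4·1=8≤9, 6·1+1·1=7≤25, objective 11.
No feasible integer point exceeds 16.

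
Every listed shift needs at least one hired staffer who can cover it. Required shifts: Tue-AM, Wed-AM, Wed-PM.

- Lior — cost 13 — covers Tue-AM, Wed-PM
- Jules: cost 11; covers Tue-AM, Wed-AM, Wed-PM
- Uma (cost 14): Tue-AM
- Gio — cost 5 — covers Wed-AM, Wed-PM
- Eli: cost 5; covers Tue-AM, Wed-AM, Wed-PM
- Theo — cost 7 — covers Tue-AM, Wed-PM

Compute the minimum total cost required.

5

Eli alone covers Tue-AM, Wed-AM, Wed-PM — every shift.
Total cost: 5.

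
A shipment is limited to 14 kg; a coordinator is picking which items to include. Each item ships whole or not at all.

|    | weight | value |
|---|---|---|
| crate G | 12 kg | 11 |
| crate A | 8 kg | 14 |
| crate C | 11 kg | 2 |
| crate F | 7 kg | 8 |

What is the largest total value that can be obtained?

14

Treat it as a binary knapsack problem.
crate F: weight 7 ≤ 14, value 8.
crate A: weight 8 ≤ 14, value 14.
crate G: weight 12 ≤ 14, value 11.
Best is crate A with total value 14.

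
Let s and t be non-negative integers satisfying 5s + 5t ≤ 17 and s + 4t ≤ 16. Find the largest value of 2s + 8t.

24

(s,t)=(0,3): 5·0+5·3=15≤17, 1·0+4·3=12≤16, objective 24.
(s,t)=(1,2): 5·1+5·2=15≤17, 1·1+4·2=9≤16, objective 18.
(s,t)=(0,2): 5·0+5·2=10≤17, 1·0+4·2=8≤16, objective 16.
The best lattice point is (0,3), giving 24.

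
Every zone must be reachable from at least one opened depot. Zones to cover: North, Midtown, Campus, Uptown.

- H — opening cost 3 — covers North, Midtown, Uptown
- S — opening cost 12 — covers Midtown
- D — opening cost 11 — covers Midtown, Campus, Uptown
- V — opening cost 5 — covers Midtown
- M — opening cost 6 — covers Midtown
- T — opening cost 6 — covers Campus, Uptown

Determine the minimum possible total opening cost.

9

Choose H and T: together they cover North, Midtown, Campus, Uptown — every zone.
Total opening cost: 3 + 6 = 9.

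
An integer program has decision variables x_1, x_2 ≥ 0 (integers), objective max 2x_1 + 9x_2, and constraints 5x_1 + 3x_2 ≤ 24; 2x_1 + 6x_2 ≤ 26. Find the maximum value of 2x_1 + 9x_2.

38

(x_1,x_2)=(1,4): 5·1+3·4=17≤24, 2·1+6·4=26≤26, objective 38.
(x_1,x_2)=(0,4): 5·0+3·4=12≤24, 2·0+6·4=24≤26, objective 36.
(x_1,x_2)=(2,3): 5·2+3·3=19≤24, 2·2+6·3=22≤26, objective 31.
No feasible integer point exceeds 38.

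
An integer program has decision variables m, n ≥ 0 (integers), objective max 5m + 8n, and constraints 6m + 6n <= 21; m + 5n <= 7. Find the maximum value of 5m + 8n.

The continuous relaxation peaks at (2.62, 0.875) with value 20.12; rounding to a feasible lattice point costs some objective.
(m,n)=(2,1): 6·2+6·1=18≤21, 1·2+5·1=7≤7, objective 18.
(m,n)=(3,0): 6·3+6·0=18≤21, 1·3+5·0=3≤7, objective 15.
(m,n)=(1,1): 6·1+6·1=12≤21, 1·1+5·1=6≤7, objective 13.
(m,n)=(2,0): 6·2+6·0=12≤21, 1·2+5·0=2≤7, objective 10.
No feasible integer point exceeds 18.

18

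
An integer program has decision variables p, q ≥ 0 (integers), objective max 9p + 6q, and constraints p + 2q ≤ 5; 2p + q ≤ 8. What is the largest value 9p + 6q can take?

(p,q)=(4,0) is feasible, giving 36.
(p,q)=(3,1) is feasible, giving 33.
(p,q)=(3,0) is feasible, giving 27.
Maximum is 36 at (p,q)=(4,0).

36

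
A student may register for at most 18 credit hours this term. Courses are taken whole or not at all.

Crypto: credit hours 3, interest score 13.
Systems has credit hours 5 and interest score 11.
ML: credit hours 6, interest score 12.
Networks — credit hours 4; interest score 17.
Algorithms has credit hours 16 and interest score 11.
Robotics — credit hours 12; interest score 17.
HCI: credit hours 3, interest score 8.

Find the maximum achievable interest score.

53

Allowing fractional choices, the relaxed optimum would be about 55.0, but courses are indivisible.
Crypto + Systems + ML + Networks: credit hours 3 + 5 + 6 + 4 = 18 ≤ 18, interest score 13 + 11 + 12 + 17 = 53.
Crypto + Systems + Networks + HCI: credit hours 3 + 5 + 4 + 3 = 15 ≤ 18, interest score 13 + 11 + 17 + 8 = 49.
Crypto + ML + Networks + HCI: credit hours 3 + 6 + 4 + 3 = 16 ≤ 18, interest score 13 + 12 + 17 + 8 = 50.
Best is Crypto, Systems, ML, and Networks with total interest score 53.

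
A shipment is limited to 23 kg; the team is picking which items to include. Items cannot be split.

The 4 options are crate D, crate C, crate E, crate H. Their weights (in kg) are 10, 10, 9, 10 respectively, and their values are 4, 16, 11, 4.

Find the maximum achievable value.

Allowing fractional choices, the relaxed optimum would be about 28.6, but items are indivisible.
crate D + crate C: weight 10 + 10 = 20 ≤ 23, value 4 + 16 = 20.
crate C + crate E: weight 10 + 9 = 19 ≤ 23, value 16 + 11 = 27.
crate C + crate H: weight 10 + 10 = 20 ≤ 23, value 16 + 4 = 20.
Best is crate C and crate E with total value 27.

27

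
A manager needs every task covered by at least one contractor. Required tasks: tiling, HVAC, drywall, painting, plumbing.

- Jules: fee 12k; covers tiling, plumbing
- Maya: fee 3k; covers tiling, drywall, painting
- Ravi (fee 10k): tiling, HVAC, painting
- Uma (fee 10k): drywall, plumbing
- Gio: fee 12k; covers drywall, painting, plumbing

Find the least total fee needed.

The greedy cost-per-new-task heuristic would pick Maya, Ravi, and Uma for 23, but a cheaper cover exists.
Choose Ravi and Uma: together they cover tiling, HVAC, drywall, painting, plumbing — every task.
Total fee: 10 + 10 = 20.
No cover costs less than 20.

20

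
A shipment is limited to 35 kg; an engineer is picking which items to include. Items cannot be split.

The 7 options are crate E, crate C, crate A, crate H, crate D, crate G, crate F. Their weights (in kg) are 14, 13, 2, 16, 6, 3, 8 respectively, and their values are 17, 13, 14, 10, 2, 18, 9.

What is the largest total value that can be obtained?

62

Take crate E, crate C, crate A, and crate G: weight 14 + 13 + 2 + 3 = 32 ≤ 35, value 17 + 13 + 14 + 18 = 62.
No other feasible combination does better.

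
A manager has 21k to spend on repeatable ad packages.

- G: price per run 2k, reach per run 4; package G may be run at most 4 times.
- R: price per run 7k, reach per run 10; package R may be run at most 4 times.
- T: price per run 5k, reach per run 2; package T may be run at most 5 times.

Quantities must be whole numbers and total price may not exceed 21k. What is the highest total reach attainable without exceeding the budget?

32

3×G and 2×R: price 20 ≤ 21, reach 3·4 + 2·10 = 32.
3×R: price 21 ≤ 21, reach 3·10 = 30.
Best is 32.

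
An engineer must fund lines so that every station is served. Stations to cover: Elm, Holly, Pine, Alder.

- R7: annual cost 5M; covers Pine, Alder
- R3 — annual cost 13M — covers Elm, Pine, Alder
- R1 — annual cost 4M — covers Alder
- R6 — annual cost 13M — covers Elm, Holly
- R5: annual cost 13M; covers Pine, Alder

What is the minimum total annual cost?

18

This is an integer covering problem.
Choose R7 and R6: together they cover Elm, Holly, Pine, Alder — every station.
Total annual cost: 5 + 13 = 18.
No cover costs less than 18.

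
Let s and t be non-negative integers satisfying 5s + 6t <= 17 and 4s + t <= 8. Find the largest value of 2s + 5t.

Relaxing integrality, the LP optimum is 14.17 at (s,t) = (0, 2.83), which is not an integer point.
(s,t)=(1,2) is feasible, giving 12.
(s,t)=(0,2) is feasible, giving 10.
(s,t)=(1,1) is feasible, giving 7.
The best lattice point is (1,2), giving 12.

12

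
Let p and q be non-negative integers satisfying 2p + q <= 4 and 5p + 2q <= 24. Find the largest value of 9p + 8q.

(p,q)=(0,4): 2·0+1·4=4≤4, 5·0+2·4=8≤24, objective 32.
(p,q)=(0,3): 2·0+1·3=3≤4, 5·0+2·3=6≤24, objective 24.
The best lattice point is (0,4), giving 32.

32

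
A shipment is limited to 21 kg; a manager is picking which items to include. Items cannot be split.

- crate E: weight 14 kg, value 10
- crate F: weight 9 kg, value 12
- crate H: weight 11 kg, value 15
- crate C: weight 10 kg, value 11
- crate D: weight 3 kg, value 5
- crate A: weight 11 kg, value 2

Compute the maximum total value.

27

Allowing fractional choices, the relaxed optimum would be about 29.3, but items are indivisible.
crate F + crate C: weight 9 + 10 = 19 ≤ 21, value 12 + 11 = 23.
crate H + crate C: weight 11 + 10 = 21 ≤ 21, value 15 + 11 = 26.
crate F + crate H: weight 9 + 11 = 20 ≤ 21, value 12 + 15 = 27.
Best is crate F and crate H with total value 27.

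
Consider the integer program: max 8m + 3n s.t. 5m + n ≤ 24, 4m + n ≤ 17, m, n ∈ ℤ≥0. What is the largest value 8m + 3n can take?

(m,n)=(0,17): 5·0+1·17=17≤24, 4·0+1·17=17≤17, objective 51.
(m,n)=(0,16): 5·0+1·16=16≤24, 4·0+1·16=16≤17, objective 48.
No feasible integer point exceeds 51.

51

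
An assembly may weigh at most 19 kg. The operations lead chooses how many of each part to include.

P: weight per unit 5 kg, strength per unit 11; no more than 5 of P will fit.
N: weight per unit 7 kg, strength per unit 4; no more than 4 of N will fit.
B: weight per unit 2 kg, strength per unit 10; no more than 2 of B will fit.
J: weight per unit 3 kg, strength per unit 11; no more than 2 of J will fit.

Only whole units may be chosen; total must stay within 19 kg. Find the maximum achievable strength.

This is a bounded integer knapsack.
Take 2×P, 1×B, and 2×J: weight 18 ≤ 19, strength 2·11 + 1·10 + 2·11 = 54.
No other integer combination yields more.

54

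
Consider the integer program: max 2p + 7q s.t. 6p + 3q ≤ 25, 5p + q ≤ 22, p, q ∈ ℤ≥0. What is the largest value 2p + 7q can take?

Relaxing integrality, the LP optimum is 58.33 at (p,q) = (0, 8.33), which is not an integer point.
(p,q)=(0,8) is feasible, giving 56.
(p,q)=(0,7) is feasible, giving 49.
Maximum is 56 at (p,q)=(0,8).

56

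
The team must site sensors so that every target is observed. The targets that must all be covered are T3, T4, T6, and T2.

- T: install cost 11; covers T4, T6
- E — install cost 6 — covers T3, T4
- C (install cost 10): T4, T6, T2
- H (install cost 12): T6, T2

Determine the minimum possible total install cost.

16

This is an integer covering problem.
Choose E and C: together they cover T3, T4, T6, T2 — every target.
Total install cost: 6 + 10 = 16.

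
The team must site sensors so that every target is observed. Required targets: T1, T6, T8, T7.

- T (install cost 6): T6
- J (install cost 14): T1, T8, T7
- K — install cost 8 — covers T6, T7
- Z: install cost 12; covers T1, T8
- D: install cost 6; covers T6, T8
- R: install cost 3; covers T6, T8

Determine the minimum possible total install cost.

17

Choose J and R: together they cover T1, T6, T8, T7 — every target.
Total install cost: 14 + 3 = 17.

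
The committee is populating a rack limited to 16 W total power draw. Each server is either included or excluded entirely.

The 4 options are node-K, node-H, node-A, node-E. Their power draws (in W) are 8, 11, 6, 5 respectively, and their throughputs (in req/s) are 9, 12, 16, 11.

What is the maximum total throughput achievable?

27

Allowing fractional choices, the relaxed optimum would be about 32.6, but servers are indivisible.
node-A + node-E: power draw 6 + 5 = 11 ≤ 16, throughput 16 + 11 = 27.
node-K + node-A: power draw 8 + 6 = 14 ≤ 16, throughput 9 + 16 = 25.
node-H + node-E: power draw 11 + 5 = 16 ≤ 16, throughput 12 + 11 = 23.
Best is node-A and node-E with total throughput 27.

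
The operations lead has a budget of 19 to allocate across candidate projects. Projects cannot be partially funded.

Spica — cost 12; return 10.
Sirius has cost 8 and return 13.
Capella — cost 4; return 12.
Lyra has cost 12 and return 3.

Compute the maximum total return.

Treat it as a binary knapsack problem.
Sirius + Capella: cost 8 + 4 = 12 ≤ 19, return 13 + 12 = 25.
Spica + Capella: cost 12 + 4 = 16 ≤ 19, return 10 + 12 = 22.
Capella + Lyra: cost 4 + 12 = 16 ≤ 19, return 12 + 3 = 15.
Best is Sirius and Capella with total return 25.

25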